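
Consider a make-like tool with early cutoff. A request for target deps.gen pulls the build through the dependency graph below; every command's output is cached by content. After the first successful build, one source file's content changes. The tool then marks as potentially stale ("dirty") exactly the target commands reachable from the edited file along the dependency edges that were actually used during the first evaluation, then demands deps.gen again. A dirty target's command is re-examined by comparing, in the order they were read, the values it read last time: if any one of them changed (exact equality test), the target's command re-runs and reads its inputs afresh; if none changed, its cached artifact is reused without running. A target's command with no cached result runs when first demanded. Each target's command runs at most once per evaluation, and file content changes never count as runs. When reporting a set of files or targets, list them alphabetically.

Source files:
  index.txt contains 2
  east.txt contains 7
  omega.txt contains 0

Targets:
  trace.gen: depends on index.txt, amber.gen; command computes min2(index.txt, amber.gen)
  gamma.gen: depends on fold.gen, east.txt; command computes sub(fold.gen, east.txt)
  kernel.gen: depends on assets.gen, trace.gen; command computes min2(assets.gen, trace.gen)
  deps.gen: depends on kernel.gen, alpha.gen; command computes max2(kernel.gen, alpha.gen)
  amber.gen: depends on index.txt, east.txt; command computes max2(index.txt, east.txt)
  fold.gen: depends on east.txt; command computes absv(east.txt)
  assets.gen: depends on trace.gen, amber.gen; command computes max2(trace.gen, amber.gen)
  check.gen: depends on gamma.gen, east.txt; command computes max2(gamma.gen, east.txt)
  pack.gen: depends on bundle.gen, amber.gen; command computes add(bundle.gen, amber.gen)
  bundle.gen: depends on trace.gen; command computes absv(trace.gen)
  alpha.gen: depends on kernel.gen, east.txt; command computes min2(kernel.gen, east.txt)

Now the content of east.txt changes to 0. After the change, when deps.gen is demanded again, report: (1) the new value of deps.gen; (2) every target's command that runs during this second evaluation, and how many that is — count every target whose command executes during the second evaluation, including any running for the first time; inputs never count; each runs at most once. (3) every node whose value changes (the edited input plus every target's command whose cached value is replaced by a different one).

First demand of the output computes:
  amber.gen = max2(2, 7) = 7
  trace.gen = min2(2, 7) = 2
  assets.gen = max2(2, 7) = 7
  kernel.gen = min2(7, 2) = 2
  alpha.gen = min2(2, 7) = 2
  deps.gen = max2(2, 2) = 2

After the edit, cleaning proceeds:
  amber.gen: a read changed (east.txt 7->0) — executes, giving 2.
  trace.gen: a read changed (amber.gen 7->2) — executes, giving 2 — identical to its old value.
  assets.gen: a read changed (amber.gen 7->2) — executes, giving 2.
  kernel.gen: a read changed (assets.gen 7->2) — executes, giving 2 — identical to its old value.
  alpha.gen: a read changed (east.txt 7->0) — executes, giving 0.
  deps.gen: a read changed (alpha.gen 2->0) — executes, giving 2 — identical to its old value.

Demanding deps.gen again yields 2.
6 target commands run: alpha.gen, amber.gen, assets.gen, deps.gen, kernel.gen, trace.gen.
The nodes whose values change: alpha.gen, amber.gen, assets.gen, east.txt.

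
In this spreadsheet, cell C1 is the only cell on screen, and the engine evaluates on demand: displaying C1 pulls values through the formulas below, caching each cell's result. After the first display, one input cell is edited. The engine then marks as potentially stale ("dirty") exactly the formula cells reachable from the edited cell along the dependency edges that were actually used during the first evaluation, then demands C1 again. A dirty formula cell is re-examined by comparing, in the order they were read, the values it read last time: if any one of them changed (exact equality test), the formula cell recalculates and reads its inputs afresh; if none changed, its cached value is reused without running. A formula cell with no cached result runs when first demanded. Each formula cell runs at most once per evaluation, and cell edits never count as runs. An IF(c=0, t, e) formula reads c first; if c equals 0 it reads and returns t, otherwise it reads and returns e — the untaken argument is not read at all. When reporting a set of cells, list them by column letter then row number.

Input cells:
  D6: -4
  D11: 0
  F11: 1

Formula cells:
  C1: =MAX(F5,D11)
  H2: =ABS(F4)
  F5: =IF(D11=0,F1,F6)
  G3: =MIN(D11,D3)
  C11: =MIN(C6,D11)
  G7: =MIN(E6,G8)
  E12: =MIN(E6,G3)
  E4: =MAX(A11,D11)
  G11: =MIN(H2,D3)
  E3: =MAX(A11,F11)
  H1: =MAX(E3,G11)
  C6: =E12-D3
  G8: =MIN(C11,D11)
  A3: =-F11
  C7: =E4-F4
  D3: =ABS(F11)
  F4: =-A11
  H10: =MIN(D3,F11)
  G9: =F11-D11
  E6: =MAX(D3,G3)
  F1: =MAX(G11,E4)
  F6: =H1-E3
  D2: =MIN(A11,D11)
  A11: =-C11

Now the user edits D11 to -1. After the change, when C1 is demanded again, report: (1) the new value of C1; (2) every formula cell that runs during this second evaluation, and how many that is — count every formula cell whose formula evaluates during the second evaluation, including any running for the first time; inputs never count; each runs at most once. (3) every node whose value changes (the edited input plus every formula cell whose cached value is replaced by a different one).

Initial pass — values computed on the first demand:
  D3 = ABS(1) = 1
  G3 = MIN(0, 1) = 0
  E6 = MAX(1, 0) = 1
  E12 = MIN(1, 0) = 0
  C6 = 0 - 1 = -1
  C11 = MIN(-1, 0) = -1
  A11 = -(-1) = 1
  E4 = MAX(1, 0) = 1
  F4 = -(1) = -1
  H2 = ABS(-1) = 1
  G11 = MIN(1, 1) = 1
  F1 = MAX(1, 1) = 1
  F5 = IF(D11=0: D11=0 -> then branch F1) = 1
  C1 = MAX(1, 0) = 1

Second demand — change propagation:
  G3: re-runs because D11 0->-1; new result -1.
  E6: re-runs because G3 0->-1; new result 1 (unchanged).
  E12: re-runs because G3 0->-1; new result -1.
  C6: re-runs because E12 0->-1; new result -2.
  C11: re-runs because C6 -1->-2; D11 0->-1; new result -2.
  A11: re-runs because C11 -1->-2; new result 2.
  E3: newly demanded (no cache) — executes and yields 2.
  E4: dirty yet unreached — the second evaluation never asks for it.
  F4: re-runs because A11 1->2; new result -2.
  H2: re-runs because F4 -1->-2; new result 2.
  G11: re-runs because H2 1->2; new result 1 (unchanged).
  F1: dirty yet unreached — the second evaluation never asks for it.
  H1: newly demanded (no cache) — executes and yields 2.
  F6: newly demanded (no cache) — executes and yields 0.
  F5: re-runs because D11 0->-1; new result 0.
  C1: re-runs because F5 1->0; D11 0->-1; new result 0.

The important point: the flipped condition redirects demand; E4, F1 are left stale, never re-checked.

C1 now evaluates to 0.
Run set: A11, C1, C6, C11, E3, E6, E12, F4, F5, F6, G3, G11, H1, H2 (14 run).
Changed values: A11, C1, C6, C11, D11, E12, F4, F5, G3, H2.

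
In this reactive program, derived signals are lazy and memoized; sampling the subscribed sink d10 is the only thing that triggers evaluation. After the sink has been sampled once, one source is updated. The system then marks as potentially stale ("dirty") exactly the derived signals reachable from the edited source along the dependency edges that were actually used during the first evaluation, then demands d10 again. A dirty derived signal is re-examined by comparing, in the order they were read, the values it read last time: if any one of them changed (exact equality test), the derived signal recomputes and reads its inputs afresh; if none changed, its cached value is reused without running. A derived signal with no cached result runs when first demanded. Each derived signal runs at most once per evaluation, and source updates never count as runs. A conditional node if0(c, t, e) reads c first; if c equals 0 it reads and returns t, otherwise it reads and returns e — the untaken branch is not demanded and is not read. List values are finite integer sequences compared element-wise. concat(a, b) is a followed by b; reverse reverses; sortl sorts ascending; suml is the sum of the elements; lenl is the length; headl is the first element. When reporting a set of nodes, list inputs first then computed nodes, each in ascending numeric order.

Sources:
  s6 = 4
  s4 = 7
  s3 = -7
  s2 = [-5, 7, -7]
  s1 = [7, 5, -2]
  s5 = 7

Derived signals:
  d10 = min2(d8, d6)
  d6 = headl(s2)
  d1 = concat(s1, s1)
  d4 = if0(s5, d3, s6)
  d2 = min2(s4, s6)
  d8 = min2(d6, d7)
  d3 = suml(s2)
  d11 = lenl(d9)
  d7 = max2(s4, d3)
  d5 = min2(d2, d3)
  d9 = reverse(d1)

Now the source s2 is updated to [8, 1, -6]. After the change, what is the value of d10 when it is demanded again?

Demanding d10 again yields 7.

First demand of the output computes:
  d3 = suml([-5, 7, -7]) = -5
  d6 = headl([-5, 7, -7]) = -5
  d7 = max2(7, -5) = 7
  d8 = min2(-5, 7) = -5
  d10 = min2(-5, -5) = -5

After the edit, cleaning proceeds:
  d3: a read changed (s2 [-5, 7, -7]->[8, 1, -6]) — executes, giving 3.
  d6: a read changed (s2 [-5, 7, -7]->[8, 1, -6]) — executes, giving 8.
  d7: a read changed (d3 -5->3) — executes, giving 7 — identical to its old value.
  d8: a read changed (d6 -5->8) — executes, giving 7.
  d10: a read changed (d8 -5->7; d6 -5->8) — executes, giving 7.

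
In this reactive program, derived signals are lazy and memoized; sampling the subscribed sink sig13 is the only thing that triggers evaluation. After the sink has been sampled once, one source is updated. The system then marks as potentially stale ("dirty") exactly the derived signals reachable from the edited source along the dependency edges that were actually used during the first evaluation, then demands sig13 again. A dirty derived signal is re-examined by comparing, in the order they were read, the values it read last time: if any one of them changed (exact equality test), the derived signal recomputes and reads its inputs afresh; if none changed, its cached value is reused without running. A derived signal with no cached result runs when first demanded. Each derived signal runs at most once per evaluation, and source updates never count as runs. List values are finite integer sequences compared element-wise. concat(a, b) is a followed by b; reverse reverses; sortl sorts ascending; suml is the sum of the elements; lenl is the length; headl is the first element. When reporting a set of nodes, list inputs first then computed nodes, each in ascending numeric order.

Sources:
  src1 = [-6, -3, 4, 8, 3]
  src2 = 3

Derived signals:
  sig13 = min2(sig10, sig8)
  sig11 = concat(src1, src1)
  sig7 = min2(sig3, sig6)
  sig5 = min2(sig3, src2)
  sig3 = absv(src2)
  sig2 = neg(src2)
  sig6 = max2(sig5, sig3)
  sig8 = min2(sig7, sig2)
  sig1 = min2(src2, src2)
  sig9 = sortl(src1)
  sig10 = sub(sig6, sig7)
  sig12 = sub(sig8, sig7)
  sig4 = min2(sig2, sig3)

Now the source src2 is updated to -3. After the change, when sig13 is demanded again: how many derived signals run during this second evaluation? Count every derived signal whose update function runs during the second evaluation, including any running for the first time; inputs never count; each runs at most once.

First demand of the output computes:
  sig2 = neg(3) = -3
  sig3 = absv(3) = 3
  sig5 = min2(3, 3) = 3
  sig6 = max2(3, 3) = 3
  sig7 = min2(3, 3) = 3
  sig8 = min2(3, -3) = -3
  sig10 = sub(3, 3) = 0
  sig13 = min2(0, -3) = -3

After the edit, cleaning proceeds:
  sig2: a read changed (src2 3->-3) — executes, giving 3.
  sig3: a read changed (src2 3->-3) — executes, giving 3 — identical to its old value.
  sig5: a read changed (src2 3->-3) — executes, giving -3.
  sig6: a read changed (sig5 3->-3) — executes, giving 3 — identical to its old value.
  sig7: dirty, but its reads are unchanged (sig3 unchanged, sig6 unchanged); cached 3 stands.
  sig8: a read changed (sig2 -3->3) — executes, giving 3.
  sig10: dirty, but its reads are unchanged (sig6 unchanged, sig7 unchanged); cached 0 stands.
  sig13: a read changed (sig8 -3->3) — executes, giving 0.

Note where the cutoff bites: sig7 is checked, finds nothing changed, and keeps its cache.

6 derived signals run: sig2, sig3, sig5, sig6, sig8, sig13.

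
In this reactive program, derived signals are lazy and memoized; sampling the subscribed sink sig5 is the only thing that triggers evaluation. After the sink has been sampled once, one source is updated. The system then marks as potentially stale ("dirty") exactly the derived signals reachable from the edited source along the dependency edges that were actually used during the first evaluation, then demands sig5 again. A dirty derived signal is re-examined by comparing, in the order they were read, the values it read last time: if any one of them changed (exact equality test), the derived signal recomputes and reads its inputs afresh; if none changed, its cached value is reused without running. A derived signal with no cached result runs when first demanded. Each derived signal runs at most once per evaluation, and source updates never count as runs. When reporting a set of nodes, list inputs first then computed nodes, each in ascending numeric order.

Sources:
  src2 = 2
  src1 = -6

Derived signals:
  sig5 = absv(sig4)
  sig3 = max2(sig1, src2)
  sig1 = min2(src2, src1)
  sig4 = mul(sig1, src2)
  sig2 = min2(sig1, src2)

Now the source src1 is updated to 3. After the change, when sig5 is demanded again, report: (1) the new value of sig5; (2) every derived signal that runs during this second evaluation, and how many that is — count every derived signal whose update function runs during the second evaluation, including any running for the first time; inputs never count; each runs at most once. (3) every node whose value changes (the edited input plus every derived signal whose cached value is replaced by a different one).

First demand of the output computes:
  sig1 = min2(2, -6) = -6
  sig4 = mul(-6, 2) = -12
  sig5 = absv(-12) = 12

After the edit, cleaning proceeds:
  sig1: a read changed (src1 -6->3) — executes, giving 2.
  sig4: a read changed (sig1 -6->2) — executes, giving 4.
  sig5: a read changed (sig4 -12->4) — executes, giving 4.

Demanding sig5 again yields 4.
3 derived signals run: sig1, sig4, sig5.
The nodes whose values change: src1, sig1, sig4, sig5.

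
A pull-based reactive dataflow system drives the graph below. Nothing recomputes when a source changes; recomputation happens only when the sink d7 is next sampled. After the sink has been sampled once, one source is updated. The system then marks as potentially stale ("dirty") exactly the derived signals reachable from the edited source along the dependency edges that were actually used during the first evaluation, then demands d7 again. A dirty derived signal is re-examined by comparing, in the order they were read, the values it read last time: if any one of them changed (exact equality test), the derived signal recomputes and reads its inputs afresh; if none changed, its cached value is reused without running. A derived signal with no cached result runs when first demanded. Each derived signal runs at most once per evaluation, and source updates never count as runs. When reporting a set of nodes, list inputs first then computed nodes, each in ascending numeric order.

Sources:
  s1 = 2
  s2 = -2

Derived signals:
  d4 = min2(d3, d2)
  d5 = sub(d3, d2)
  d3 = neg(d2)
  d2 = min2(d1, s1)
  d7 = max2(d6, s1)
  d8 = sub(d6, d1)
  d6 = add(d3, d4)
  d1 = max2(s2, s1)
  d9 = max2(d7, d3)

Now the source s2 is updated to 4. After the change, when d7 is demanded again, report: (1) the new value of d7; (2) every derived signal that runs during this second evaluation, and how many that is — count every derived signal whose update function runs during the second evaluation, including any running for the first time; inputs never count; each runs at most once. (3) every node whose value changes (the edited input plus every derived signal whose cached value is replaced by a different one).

New value of d7: 2.
Derived signals that run: d1, d2 — 2 in total.
Values that change: s2, d1.
Key observation: the change is absorbed at d2 — it re-runs but produces the same value, and the output's value is unchanged.

First evaluation (everything demanded from the output):
  d1 = max2(-2, 2) = 2
  d2 = min2(2, 2) = 2
  d3 = neg(2) = -2
  d4 = min2(-2, 2) = -2
  d6 = add(-2, -2) = -4
  d7 = max2(-4, 2) = 2

Propagation after the edit:
  d1: runs — s2 -2->4; result 4.
  d2: runs — d1 2->4; result 2 (same value as before).
  d3: checked — values it read are unchanged (d2 unchanged); reused cached -2 without running.
  d4: checked — values it read are unchanged (d3 unchanged, d2 unchanged); reused cached -2 without running.
  d6: checked — values it read are unchanged (d3 unchanged, d4 unchanged); reused cached -4 without running.
  d7: checked — values it read are unchanged (d6 unchanged, s1 unchanged); reused cached 2 without running.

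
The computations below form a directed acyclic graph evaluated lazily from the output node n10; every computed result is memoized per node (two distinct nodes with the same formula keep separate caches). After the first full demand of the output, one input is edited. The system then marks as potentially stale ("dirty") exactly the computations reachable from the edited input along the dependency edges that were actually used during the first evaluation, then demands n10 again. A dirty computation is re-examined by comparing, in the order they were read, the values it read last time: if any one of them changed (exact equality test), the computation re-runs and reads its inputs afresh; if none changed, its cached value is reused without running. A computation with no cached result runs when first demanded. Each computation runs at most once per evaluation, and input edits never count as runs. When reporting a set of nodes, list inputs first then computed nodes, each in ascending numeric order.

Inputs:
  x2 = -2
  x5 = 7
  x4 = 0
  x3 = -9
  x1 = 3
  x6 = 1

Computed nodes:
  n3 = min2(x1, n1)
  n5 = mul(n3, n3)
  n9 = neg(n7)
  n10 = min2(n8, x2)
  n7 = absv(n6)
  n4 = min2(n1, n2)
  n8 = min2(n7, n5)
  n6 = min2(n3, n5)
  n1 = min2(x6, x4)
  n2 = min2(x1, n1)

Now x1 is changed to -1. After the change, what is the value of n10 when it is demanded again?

Demanding n10 again yields -2.

First demand of the output computes:
  n1 = min2(1, 0) = 0
  n3 = min2(3, 0) = 0
  n5 = mul(0, 0) = 0
  n6 = min2(0, 0) = 0
  n7 = absv(0) = 0
  n8 = min2(0, 0) = 0
  n10 = min2(0, -2) = -2

After the edit, cleaning proceeds:
  n3: a read changed (x1 3->-1) — executes, giving -1.
  n5: a read changed (n3 0->-1; n3 0->-1) — executes, giving 1.
  n6: a read changed (n3 0->-1; n5 0->1) — executes, giving -1.
  n7: a read changed (n6 0->-1) — executes, giving 1.
  n8: a read changed (n7 0->1; n5 0->1) — executes, giving 1.
  n10: a read changed (n8 0->1) — executes, giving -2 — identical to its old value.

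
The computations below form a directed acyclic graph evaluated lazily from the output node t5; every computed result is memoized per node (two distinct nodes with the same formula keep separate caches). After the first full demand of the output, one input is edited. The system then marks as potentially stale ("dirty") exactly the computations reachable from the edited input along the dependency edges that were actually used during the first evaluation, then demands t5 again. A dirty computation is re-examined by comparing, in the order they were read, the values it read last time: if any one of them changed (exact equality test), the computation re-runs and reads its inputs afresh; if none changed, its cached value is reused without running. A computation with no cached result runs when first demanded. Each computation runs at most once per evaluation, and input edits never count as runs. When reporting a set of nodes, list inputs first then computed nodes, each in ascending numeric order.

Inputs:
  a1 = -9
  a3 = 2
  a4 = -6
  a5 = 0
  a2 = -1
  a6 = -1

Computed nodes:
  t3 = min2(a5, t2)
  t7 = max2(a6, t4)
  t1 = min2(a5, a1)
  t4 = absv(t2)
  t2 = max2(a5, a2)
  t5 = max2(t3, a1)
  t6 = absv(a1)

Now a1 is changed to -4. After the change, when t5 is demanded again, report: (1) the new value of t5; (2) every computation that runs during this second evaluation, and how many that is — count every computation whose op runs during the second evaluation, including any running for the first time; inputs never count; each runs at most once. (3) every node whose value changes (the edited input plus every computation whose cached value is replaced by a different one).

Demanding t5 again yields 0.
1 computations run: t5.
The nodes whose values change: a1.

First demand of the output computes:
  t2 = max2(0, -1) = 0
  t3 = min2(0, 0) = 0
  t5 = max2(0, -9) = 0

After the edit, cleaning proceeds:
  t5: a read changed (a1 -9->-4) — executes, giving 0 — identical to its old value.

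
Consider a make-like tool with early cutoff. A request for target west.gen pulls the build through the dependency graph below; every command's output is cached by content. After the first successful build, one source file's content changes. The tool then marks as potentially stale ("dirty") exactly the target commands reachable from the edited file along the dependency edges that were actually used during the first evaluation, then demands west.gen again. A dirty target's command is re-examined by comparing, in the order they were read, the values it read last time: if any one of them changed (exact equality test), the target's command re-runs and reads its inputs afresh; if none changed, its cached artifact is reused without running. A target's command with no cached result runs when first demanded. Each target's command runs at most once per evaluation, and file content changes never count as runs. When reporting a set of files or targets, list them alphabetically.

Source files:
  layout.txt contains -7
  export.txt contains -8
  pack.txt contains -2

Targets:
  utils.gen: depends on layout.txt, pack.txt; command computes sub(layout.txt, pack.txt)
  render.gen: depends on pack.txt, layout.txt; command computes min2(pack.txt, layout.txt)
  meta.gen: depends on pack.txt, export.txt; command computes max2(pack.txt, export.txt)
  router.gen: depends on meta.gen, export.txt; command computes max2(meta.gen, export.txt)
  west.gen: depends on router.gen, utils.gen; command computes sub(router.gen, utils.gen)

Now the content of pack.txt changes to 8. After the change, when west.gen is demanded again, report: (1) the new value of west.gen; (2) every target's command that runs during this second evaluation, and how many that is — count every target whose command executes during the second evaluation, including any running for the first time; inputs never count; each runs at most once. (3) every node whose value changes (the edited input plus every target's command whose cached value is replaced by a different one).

First demand of the output computes:
  meta.gen = max2(-2, -8) = -2
  router.gen = max2(-2, -8) = -2
  utils.gen = sub(-7, -2) = -5
  west.gen = sub(-2, -5) = 3

After the edit, cleaning proceeds:
  meta.gen: a read changed (pack.txt -2->8) — executes, giving 8.
  router.gen: a read changed (meta.gen -2->8) — executes, giving 8.
  utils.gen: a read changed (pack.txt -2->8) — executes, giving -15.
  west.gen: a read changed (router.gen -2->8; utils.gen -5->-15) — executes, giving 23.

Demanding west.gen again yields 23.
4 target commands run: meta.gen, router.gen, utils.gen, west.gen.
The nodes whose values change: meta.gen, pack.txt, router.gen, utils.gen, west.gen.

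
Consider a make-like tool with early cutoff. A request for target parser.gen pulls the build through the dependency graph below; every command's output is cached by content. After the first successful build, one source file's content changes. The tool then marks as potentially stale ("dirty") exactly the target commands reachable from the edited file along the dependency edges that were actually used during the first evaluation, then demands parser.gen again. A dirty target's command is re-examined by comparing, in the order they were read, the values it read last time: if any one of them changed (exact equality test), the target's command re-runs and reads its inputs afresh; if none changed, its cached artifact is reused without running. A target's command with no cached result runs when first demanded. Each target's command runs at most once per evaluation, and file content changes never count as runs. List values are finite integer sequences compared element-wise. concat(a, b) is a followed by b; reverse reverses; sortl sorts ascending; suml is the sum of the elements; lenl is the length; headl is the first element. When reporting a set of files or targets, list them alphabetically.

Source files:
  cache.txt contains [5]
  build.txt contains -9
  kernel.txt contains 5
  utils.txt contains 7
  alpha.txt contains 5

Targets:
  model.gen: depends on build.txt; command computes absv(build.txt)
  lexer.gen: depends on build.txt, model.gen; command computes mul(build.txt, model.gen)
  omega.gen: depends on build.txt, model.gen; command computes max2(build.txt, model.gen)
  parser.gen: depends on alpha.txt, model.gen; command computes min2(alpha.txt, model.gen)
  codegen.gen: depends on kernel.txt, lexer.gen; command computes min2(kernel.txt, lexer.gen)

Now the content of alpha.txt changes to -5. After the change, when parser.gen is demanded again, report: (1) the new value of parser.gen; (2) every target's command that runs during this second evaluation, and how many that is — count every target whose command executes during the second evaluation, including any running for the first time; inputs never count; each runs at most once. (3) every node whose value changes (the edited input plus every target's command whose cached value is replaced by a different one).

Demanding parser.gen again yields -5.
1 target commands run: parser.gen.
The nodes whose values change: alpha.txt, parser.gen.

First demand of the output computes:
  model.gen = absv(-9) = 9
  parser.gen = min2(5, 9) = 5

After the edit, cleaning proceeds:
  parser.gen: a read changed (alpha.txt 5->-5) — executes, giving -5.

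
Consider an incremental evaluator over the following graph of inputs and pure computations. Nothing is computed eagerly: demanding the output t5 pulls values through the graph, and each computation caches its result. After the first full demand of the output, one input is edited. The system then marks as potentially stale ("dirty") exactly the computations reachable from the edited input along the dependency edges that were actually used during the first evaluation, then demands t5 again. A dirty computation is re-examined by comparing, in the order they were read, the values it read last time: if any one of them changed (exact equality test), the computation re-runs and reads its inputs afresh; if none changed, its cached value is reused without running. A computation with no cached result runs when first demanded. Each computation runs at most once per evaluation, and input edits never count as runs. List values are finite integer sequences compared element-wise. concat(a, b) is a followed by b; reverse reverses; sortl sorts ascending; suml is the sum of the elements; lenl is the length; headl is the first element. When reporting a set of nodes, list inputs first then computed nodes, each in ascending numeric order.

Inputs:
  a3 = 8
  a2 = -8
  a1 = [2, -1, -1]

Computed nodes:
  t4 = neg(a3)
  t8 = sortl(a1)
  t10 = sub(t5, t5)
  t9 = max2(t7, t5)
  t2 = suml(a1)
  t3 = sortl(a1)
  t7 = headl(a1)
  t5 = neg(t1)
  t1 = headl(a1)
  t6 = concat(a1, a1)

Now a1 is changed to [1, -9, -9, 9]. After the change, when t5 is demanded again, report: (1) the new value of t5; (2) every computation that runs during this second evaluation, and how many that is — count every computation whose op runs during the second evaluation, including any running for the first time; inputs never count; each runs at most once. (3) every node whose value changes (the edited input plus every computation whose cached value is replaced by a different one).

t5 now evaluates to -1.
Run set: t1, t5 (2 run).
Changed values: a1, t1, t5.

Initial pass — values computed on the first demand:
  t1 = headl([2, -1, -1]) = 2
  t5 = neg(2) = -2

Second demand — change propagation:
  t1: re-runs because a1 [2, -1, -1]->[1, -9, -9, 9]; new result 1.
  t5: re-runs because t1 2->1; new result -1.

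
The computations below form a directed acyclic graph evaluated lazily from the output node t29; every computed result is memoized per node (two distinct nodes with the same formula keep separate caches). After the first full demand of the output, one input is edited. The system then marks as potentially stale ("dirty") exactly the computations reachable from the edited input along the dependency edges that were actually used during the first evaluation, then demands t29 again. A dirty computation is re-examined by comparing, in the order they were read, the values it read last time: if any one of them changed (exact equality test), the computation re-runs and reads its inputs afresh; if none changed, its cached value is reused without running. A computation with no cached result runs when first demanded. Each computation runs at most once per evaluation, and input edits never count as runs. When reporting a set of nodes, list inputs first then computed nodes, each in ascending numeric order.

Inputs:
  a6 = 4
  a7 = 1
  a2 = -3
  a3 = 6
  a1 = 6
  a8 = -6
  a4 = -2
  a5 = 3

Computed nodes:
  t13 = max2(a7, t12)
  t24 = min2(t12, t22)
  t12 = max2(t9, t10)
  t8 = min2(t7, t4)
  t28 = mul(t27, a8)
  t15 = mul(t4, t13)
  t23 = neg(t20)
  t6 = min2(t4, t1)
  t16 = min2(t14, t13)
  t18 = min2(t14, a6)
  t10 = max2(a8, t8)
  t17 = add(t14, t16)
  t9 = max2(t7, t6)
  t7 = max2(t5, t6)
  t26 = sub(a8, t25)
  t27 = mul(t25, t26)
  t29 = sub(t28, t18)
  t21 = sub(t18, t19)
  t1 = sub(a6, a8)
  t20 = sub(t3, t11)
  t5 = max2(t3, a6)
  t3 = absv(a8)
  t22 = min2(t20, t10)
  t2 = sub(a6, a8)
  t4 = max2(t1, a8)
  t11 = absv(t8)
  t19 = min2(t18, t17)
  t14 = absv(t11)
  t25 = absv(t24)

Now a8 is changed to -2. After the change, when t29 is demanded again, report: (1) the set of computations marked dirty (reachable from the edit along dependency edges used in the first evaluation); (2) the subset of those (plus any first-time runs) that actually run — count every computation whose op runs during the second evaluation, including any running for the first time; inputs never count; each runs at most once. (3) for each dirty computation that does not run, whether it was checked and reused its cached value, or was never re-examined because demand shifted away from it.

The edit dirties: t1, t3, t4, t5, t6, t7, t8, t9, t10, t11, t12, t14, t18, t20, t22, t24, t25, t26, t27, t28, t29.
20 computations run: t1, t3, t4, t5, t6, t7, t8, t9, t10, t11, t12, t14, t18, t20, t22, t24, t26, t27, t28, t29.
Cache hits after checking: t25.
Note where the cutoff bites: t25 is checked, finds nothing changed, and keeps its cache.

First demand of the output computes:
  t1 = sub(4, -6) = 10
  t3 = absv(-6) = 6
  t4 = max2(10, -6) = 10
  t5 = max2(6, 4) = 6
  t6 = min2(10, 10) = 10
  t7 = max2(6, 10) = 10
  t8 = min2(10, 10) = 10
  t9 = max2(10, 10) = 10
  t10 = max2(-6, 10) = 10
  t11 = absv(10) = 10
  t12 = max2(10, 10) = 10
  t14 = absv(10) = 10
  t18 = min2(10, 4) = 4
  t20 = sub(6, 10) = -4
  t22 = min2(-4, 10) = -4
  t24 = min2(10, -4) = -4
  t25 = absv(-4) = 4
  t26 = sub(-6, 4) = -10
  t27 = mul(4, -10) = -40
  t28 = mul(-40, -6) = 240
  t29 = sub(240, 4) = 236

After the edit, cleaning proceeds:
  t1: a read changed (a8 -6->-2) — executes, giving 6.
  t3: a read changed (a8 -6->-2) — executes, giving 2.
  t4: a read changed (t1 10->6; a8 -6->-2) — executes, giving 6.
  t5: a read changed (t3 6->2) — executes, giving 4.
  t6: a read changed (t4 10->6; t1 10->6) — executes, giving 6.
  t7: a read changed (t5 6->4; t6 10->6) — executes, giving 6.
  t8: a read changed (t7 10->6; t4 10->6) — executes, giving 6.
  t9: a read changed (t7 10->6; t6 10->6) — executes, giving 6.
  t10: a read changed (a8 -6->-2; t8 10->6) — executes, giving 6.
  t11: a read changed (t8 10->6) — executes, giving 6.
  t12: a read changed (t9 10->6; t10 10->6) — executes, giving 6.
  t14: a read changed (t11 10->6) — executes, giving 6.
  t18: a read changed (t14 10->6) — executes, giving 4 — identical to its old value.
  t20: a read changed (t3 6->2; t11 10->6) — executes, giving -4 — identical to its old value.
  t22: a read changed (t10 10->6) — executes, giving -4 — identical to its old value.
  t24: a read changed (t12 10->6) — executes, giving -4 — identical to its old value.
  t25: dirty, but its reads are unchanged (t24 unchanged); cached 4 stands.
  t26: a read changed (a8 -6->-2) — executes, giving -6.
  t27: a read changed (t26 -10->-6) — executes, giving -24.
  t28: a read changed (t27 -40->-24; a8 -6->-2) — executes, giving 48.
  t29: a read changed (t28 240->48) — executes, giving 44.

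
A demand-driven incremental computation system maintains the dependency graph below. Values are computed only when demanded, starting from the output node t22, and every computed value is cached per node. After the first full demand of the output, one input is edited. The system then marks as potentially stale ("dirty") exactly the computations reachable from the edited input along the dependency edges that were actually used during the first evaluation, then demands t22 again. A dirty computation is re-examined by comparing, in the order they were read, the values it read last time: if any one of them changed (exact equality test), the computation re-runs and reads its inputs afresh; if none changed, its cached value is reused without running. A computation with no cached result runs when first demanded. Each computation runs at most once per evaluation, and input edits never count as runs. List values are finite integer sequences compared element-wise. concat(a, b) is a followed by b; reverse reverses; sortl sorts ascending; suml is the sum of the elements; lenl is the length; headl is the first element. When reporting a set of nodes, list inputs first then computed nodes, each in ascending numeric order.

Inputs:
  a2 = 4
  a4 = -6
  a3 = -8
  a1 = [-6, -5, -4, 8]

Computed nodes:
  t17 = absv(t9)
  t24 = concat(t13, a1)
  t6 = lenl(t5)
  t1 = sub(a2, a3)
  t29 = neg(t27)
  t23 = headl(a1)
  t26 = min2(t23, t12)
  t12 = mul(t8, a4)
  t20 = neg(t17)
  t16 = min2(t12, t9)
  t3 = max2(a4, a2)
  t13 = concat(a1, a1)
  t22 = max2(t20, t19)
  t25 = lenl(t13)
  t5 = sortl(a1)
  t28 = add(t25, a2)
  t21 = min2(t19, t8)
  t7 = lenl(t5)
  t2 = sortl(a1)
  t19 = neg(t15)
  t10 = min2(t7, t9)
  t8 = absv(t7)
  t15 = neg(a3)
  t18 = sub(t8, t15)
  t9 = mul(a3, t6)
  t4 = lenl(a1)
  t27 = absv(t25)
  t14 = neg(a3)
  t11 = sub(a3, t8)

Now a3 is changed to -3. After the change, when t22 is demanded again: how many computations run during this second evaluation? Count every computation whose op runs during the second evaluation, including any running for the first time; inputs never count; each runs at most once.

Computations that run: t9, t15, t17, t19, t20, t22 — 6 in total.

First evaluation (everything demanded from the output):
  t5 = sortl([-6, -5, -4, 8]) = [-6, -5, -4, 8]
  t6 = lenl([-6, -5, -4, 8]) = 4
  t9 = mul(-8, 4) = -32
  t15 = neg(-8) = 8
  t17 = absv(-32) = 32
  t19 = neg(8) = -8
  t20 = neg(32) = -32
  t22 = max2(-32, -8) = -8

Propagation after the edit:
  t9: runs — a3 -8->-3; result -12.
  t15: runs — a3 -8->-3; result 3.
  t17: runs — t9 -32->-12; result 12.
  t19: runs — t15 8->3; result -3.
  t20: runs — t17 32->12; result -12.
  t22: runs — t20 -32->-12; t19 -8->-3; result -3.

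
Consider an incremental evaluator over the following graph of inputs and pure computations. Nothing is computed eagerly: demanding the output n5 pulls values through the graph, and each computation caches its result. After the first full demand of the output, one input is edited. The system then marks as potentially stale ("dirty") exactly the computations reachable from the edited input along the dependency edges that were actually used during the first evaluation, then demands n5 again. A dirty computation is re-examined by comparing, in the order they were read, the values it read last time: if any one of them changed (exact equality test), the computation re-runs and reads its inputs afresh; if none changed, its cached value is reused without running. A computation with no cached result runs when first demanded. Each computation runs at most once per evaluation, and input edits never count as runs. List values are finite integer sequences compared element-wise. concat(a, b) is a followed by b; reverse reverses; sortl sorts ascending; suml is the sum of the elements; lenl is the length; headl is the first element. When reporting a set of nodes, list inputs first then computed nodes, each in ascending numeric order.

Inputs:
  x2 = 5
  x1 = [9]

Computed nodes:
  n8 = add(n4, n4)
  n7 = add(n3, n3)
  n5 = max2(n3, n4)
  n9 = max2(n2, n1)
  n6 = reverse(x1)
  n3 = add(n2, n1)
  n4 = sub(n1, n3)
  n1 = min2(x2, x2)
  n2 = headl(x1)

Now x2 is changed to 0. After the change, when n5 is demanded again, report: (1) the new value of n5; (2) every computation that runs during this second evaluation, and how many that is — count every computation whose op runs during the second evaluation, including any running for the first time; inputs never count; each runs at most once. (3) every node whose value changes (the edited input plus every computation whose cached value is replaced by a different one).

Initial pass — values computed on the first demand:
  n1 = min2(5, 5) = 5
  n2 = headl([9]) = 9
  n3 = add(9, 5) = 14
  n4 = sub(5, 14) = -9
  n5 = max2(14, -9) = 14

Second demand — change propagation:
  n1: re-runs because x2 5->0; x2 5->0; new result 0.
  n3: re-runs because n1 5->0; new result 9.
  n4: re-runs because n1 5->0; n3 14->9; new result -9 (unchanged).
  n5: re-runs because n3 14->9; new result 9.

n5 now evaluates to 9.
Run set: n1, n3, n4, n5 (4 run).
Changed values: x2, n1, n3, n5.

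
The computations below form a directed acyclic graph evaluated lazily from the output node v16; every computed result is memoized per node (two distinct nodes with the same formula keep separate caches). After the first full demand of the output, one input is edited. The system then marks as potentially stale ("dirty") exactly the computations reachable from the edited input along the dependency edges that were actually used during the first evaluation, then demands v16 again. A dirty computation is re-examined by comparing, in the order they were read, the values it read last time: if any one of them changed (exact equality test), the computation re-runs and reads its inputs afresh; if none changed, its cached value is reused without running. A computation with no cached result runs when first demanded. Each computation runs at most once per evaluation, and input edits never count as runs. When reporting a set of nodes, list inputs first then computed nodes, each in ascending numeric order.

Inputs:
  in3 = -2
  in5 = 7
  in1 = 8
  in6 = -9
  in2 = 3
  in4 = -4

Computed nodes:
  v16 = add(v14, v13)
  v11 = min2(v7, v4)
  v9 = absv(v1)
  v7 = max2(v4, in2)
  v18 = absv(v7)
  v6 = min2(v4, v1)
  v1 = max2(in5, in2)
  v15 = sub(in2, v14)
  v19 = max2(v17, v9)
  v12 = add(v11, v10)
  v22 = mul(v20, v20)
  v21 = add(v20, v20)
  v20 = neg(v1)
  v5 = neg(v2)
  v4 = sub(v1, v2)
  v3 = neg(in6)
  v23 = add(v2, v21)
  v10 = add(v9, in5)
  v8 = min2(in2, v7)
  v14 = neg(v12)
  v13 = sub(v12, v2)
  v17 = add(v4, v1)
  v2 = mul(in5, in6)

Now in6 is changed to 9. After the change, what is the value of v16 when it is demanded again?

First demand of the output computes:
  v1 = max2(7, 3) = 7
  v2 = mul(7, -9) = -63
  v4 = sub(7, -63) = 70
  v7 = max2(70, 3) = 70
  v9 = absv(7) = 7
  v10 = add(7, 7) = 14
  v11 = min2(70, 70) = 70
  v12 = add(70, 14) = 84
  v13 = sub(84, -63) = 147
  v14 = neg(84) = -84
  v16 = add(-84, 147) = 63

After the edit, cleaning proceeds:
  v2: a read changed (in6 -9->9) — executes, giving 63.
  v4: a read changed (v2 -63->63) — executes, giving -56.
  v7: a read changed (v4 70->-56) — executes, giving 3.
  v11: a read changed (v7 70->3; v4 70->-56) — executes, giving -56.
  v12: a read changed (v11 70->-56) — executes, giving -42.
  v13: a read changed (v12 84->-42; v2 -63->63) — executes, giving -105.
  v14: a read changed (v12 84->-42) — executes, giving 42.
  v16: a read changed (v14 -84->42; v13 147->-105) — executes, giving -63.

Demanding v16 again yields -63.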